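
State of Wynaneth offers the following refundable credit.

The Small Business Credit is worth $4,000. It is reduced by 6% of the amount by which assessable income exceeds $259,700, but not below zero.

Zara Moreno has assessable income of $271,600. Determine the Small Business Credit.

Small Business Credit: 6% of the $11,900 excess over $259,700 is $714; credit = $4,000 − $714 = $3,286.

$3,286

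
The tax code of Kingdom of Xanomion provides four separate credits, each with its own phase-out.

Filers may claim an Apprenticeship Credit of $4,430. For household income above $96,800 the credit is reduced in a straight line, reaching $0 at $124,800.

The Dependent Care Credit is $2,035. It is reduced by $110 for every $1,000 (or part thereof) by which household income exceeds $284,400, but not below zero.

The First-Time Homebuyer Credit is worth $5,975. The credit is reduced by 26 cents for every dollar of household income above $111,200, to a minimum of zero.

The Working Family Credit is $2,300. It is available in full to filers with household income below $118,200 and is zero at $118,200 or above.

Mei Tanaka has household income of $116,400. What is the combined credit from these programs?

Apprenticeship Credit: $116,400 is $19,600 into a $28,000 phase-out range, leaving 8,400/28,000 of the credit: $4,430 × 8,400/28,000 = $1,329.
Dependent Care Credit: $116,400 is at or below the $284,400 threshold, so the full $2,035 applies.
First-Time Homebuyer Credit: 26% of the $5,200 excess over $111,200 is $1,352; credit = $5,975 − $1,352 = $4,623.
Working Family Credit: $116,400 is below the $118,200 cutoff, so the full $2,300 applies.
Total: $1,329 + $2,035 + $4,623 + $2,300 = $10,287.

$10,287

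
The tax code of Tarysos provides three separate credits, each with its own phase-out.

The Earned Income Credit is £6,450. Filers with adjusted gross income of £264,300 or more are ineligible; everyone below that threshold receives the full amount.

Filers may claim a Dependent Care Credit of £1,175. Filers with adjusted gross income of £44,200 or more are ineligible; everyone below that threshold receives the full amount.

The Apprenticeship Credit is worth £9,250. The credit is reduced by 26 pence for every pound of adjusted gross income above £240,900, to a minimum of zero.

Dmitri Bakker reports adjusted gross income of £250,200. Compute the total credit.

£13,282

Earned Income Credit: £250,200 is below the £264,300 cutoff, so the full £6,450 applies.
Dependent Care Credit: £250,200 meets or exceeds the £44,200 cutoff, so the credit is £0.
Apprenticeship Credit: 26% of the £9,300 excess over £240,900 is £2,418; credit = £9,250 − £2,418 = £6,832.
Total: £6,450 + £0 + £6,832 = £13,282.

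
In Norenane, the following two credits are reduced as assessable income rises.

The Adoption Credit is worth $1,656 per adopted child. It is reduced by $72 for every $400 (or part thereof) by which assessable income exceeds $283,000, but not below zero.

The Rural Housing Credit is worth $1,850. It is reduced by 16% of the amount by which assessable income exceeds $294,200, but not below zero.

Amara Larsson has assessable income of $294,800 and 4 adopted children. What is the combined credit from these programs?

Adoption Credit: base = 4 × $1,656 = $6,624. income exceeds $283,000 by $11,800, which is 30 full-or-partial $400 increments; reduction = 30 × $72 = $2,160, leaving $4,464.
Rural Housing Credit: 16% of the $600 excess over $294,200 is $96; credit = $1,850 − $96 = $1,754.
Total: $4,464 + $1,754 = $6,218.

$6,218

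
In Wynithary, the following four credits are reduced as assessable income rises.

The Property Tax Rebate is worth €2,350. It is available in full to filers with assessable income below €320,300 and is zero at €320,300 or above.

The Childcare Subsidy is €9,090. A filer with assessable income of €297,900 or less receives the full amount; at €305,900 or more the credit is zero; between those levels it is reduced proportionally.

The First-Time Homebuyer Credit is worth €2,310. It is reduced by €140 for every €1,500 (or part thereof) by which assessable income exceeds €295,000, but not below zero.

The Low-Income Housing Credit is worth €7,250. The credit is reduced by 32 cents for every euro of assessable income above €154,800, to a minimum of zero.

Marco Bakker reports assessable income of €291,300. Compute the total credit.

€13,750

Property Tax Rebate: €291,300 is below the €320,300 cutoff, so the full €2,350 applies.
Childcare Subsidy: €291,300 is at or below the €297,900 threshold, so the full €9,090 applies.
First-Time Homebuyer Credit: €291,300 is at or below the €295,000 threshold, so the full €2,310 applies.
Low-Income Housing Credit: 32% of the €136,500 excess over €154,800 is €43,680 ≥ base, so the credit is €0.
Total: €2,350 + €9,090 + €2,310 + €0 = €13,750.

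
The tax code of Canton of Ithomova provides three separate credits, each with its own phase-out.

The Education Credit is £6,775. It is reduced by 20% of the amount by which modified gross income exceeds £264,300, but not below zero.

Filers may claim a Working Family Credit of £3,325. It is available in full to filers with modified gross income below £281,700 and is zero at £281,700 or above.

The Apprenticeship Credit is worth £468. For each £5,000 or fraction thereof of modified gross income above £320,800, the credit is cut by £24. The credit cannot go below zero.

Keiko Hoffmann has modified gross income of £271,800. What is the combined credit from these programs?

Education Credit: 20% of the £7,500 excess over £264,300 is £1,500; credit = £6,775 − £1,500 = £5,275.
Working Family Credit: £271,800 is below the £281,700 cutoff, so the full £3,325 applies.
Apprenticeship Credit: £271,800 is at or below the £320,800 threshold, so the full £468 applies.
Total: £5,275 + £3,325 + £468 = £9,068.

£9,068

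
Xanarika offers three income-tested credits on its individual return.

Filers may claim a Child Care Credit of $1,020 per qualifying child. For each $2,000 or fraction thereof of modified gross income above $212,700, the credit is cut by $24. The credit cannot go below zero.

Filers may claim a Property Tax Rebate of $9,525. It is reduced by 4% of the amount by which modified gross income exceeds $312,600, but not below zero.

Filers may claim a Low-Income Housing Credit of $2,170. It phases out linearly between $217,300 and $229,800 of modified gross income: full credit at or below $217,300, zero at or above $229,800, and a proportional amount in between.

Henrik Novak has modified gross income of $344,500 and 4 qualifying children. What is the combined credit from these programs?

Child Care Credit: base = 4 × $1,020 = $4,080. income exceeds $212,700 by $131,800, which is 66 full-or-partial $2,000 increments; reduction = 66 × $24 = $1,584, leaving $2,496.
Property Tax Rebate: 4% of the $31,900 excess over $312,600 is $1,276; credit = $9,525 − $1,276 = $8,249.
Low-Income Housing Credit: $344,500 is at or above $229,800, so the credit is $0.
Total: $2,496 + $8,249 + $0 = $10,745.

$10,745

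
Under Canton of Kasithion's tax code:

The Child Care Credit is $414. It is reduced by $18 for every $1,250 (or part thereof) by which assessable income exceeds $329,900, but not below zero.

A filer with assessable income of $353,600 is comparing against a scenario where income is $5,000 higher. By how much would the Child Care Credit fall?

At $353,600 — income exceeds $329,900 by $23,700, which is 19 full-or-partial $1,250 increments; reduction = 19 × $18 = $342, leaving $72.
At $358,600 — income exceeds $329,900 by $28,700 → 23 increments × $18 = $414 ≥ base, so the credit is $0.
Lost: $72 − $0 = $72.

$72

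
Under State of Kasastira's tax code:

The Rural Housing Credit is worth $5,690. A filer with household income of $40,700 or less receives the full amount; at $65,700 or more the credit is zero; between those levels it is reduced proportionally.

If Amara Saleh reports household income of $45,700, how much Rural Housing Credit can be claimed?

$4,552

Rural Housing Credit: $45,700 is $5,000 into a $25,000 phase-out range, leaving 20,000/25,000 of the credit: $5,690 × 20,000/25,000 = $4,552.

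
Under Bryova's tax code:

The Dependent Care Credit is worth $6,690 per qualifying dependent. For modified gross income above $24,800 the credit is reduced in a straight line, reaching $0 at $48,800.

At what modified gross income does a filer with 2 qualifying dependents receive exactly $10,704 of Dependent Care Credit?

Full credit = 2 × $6,690 = $13,380.
$10,704 is 10,704/13,380 of the full $13,380, so 2,676/13,380 of the $24,000 range has been used: income = $24,800 + $24,000 × 2,676/13,380 = $29,600.

$29,600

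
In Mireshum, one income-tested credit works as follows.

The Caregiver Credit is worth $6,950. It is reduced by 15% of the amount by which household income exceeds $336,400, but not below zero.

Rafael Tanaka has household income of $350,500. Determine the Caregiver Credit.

Caregiver Credit: 15% of the $14,100 excess over $336,400 is $2,115; credit = $6,950 − $2,115 = $4,835.

$4,835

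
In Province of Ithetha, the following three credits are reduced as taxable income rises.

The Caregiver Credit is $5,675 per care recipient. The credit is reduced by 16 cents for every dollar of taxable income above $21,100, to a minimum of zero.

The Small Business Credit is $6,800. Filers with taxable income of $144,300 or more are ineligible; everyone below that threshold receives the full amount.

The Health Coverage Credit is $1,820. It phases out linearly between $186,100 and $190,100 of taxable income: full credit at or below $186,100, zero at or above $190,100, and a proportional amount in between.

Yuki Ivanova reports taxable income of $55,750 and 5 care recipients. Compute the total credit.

Caregiver Credit: base = 5 × $5,675 = $28,375. 16% of the $34,650 excess over $21,100 is $5,544; credit = $28,375 − $5,544 = $22,831.
Small Business Credit: $55,750 is below the $144,300 cutoff, so the full $6,800 applies.
Health Coverage Credit: $55,750 is at or below the $186,100 threshold, so the full $1,820 applies.
Total: $22,831 + $6,800 + $1,820 = $31,451.

$31,451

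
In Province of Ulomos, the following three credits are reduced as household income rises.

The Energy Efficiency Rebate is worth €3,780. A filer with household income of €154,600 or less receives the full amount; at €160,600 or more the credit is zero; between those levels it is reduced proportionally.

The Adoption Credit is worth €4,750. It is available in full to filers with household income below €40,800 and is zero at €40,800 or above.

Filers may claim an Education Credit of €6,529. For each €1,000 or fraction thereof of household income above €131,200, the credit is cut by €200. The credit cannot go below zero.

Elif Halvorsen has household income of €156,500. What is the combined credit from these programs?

Energy Efficiency Rebate: €156,500 is €1,900 into a €6,000 phase-out range, leaving 4,100/6,000 of the credit: €3,780 × 4,100/6,000 = €2,583.
Adoption Credit: €156,500 meets or exceeds the €40,800 cutoff, so the credit is €0.
Education Credit: income exceeds €131,200 by €25,300, which is 26 full-or-partial €1,000 increments; reduction = 26 × €200 = €5,200, leaving €1,329.
Total: €2,583 + €0 + €1,329 = €3,912.

€3,912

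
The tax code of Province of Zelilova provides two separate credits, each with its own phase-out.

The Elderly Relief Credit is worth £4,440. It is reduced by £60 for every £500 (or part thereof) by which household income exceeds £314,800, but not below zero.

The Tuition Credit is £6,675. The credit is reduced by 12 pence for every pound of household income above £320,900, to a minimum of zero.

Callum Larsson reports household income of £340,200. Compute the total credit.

Elderly Relief Credit: income exceeds £314,800 by £25,400, which is 51 full-or-partial £500 increments; reduction = 51 × £60 = £3,060, leaving £1,380.
Tuition Credit: 12% of the £19,300 excess over £320,900 is £2,316; credit = £6,675 − £2,316 = £4,359.
Total: £1,380 + £4,359 = £5,739.

£5,739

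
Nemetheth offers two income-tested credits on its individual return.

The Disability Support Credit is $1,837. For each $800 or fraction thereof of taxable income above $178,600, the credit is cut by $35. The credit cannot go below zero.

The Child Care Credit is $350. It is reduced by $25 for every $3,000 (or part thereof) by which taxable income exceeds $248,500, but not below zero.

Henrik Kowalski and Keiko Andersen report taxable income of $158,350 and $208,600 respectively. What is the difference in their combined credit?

$1,330

Henrik ($158,350): Disability Support Credit: $158,350 is at or below the $178,600 threshold, so the full $1,837 applies. Child Care Credit: $158,350 is at or below the $248,500 threshold, so the full $350 applies. total $1,837 + $350 = $2,187
Keiko ($208,600): Disability Support Credit: income exceeds $178,600 by $30,000, which is 38 full-or-partial $800 increments; reduction = 38 × $35 = $1,330, leaving $507. Child Care Credit: $208,600 is at or below the $248,500 threshold, so the full $350 applies. total $507 + $350 = $857
Difference: |$2,187 − $857| = $1,330.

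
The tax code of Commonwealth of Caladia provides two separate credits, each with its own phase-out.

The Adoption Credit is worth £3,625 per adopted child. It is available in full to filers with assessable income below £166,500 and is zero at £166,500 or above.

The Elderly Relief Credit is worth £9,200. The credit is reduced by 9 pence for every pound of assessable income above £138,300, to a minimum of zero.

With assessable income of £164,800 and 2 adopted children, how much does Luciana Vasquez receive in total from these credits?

Adoption Credit: base = 2 × £3,625 = £7,250. £164,800 is below the £166,500 cutoff, so the full £7,250 applies.
Elderly Relief Credit: 9% of the £26,500 excess over £138,300 is £2,385; credit = £9,200 − £2,385 = £6,815.
Total: £7,250 + £6,815 = £14,065.

£14,065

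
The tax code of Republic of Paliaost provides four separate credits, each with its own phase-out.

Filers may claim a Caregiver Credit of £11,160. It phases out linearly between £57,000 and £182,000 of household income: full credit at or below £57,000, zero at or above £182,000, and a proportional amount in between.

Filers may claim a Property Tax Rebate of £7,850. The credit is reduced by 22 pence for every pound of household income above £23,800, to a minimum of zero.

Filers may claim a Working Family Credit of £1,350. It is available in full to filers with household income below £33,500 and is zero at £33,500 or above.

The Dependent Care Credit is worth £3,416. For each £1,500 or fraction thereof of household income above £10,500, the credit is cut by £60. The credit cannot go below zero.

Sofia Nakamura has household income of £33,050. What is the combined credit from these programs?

Caregiver Credit: £33,050 is at or below the £57,000 threshold, so the full £11,160 applies.
Property Tax Rebate: 22% of the £9,250 excess over £23,800 is £2,035; credit = £7,850 − £2,035 = £5,815.
Working Family Credit: £33,050 is below the £33,500 cutoff, so the full £1,350 applies.
Dependent Care Credit: income exceeds £10,500 by £22,550, which is 16 full-or-partial £1,500 increments; reduction = 16 × £60 = £960, leaving £2,456.
Total: £11,160 + £5,815 + £1,350 + £2,456 = £20,781.

£20,781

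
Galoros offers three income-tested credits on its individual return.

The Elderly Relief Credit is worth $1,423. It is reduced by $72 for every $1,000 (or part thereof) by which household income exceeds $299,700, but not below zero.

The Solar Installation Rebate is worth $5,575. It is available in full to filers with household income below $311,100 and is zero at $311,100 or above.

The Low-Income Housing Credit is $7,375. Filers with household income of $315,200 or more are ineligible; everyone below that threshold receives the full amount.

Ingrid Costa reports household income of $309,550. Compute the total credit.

Elderly Relief Credit: income exceeds $299,700 by $9,850, which is 10 full-or-partial $1,000 increments; reduction = 10 × $72 = $720, leaving $703.
Solar Installation Rebate: $309,550 is below the $311,100 cutoff, so the full $5,575 applies.
Low-Income Housing Credit: $309,550 is below the $315,200 cutoff, so the full $7,375 applies.
Total: $703 + $5,575 + $7,375 = $13,653.

$13,653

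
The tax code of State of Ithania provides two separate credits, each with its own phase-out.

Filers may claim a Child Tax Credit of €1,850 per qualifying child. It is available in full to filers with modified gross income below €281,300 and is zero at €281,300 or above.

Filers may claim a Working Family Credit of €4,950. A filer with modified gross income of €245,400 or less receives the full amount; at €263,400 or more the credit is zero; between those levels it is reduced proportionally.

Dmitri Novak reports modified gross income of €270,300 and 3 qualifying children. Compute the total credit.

€5,550

Child Tax Credit: base = 3 × €1,850 = €5,550. €270,300 is below the €281,300 cutoff, so the full €5,550 applies.
Working Family Credit: €270,300 is at or above €263,400, so the credit is €0.
Total: €5,550 + €0 = €5,550.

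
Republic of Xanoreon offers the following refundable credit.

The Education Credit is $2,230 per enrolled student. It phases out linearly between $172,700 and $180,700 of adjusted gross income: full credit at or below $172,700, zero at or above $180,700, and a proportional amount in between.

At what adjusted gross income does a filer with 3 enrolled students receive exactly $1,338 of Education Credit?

Full credit = 3 × $2,230 = $6,690.
$1,338 is 1,338/6,690 of the full $6,690, so 5,352/6,690 of the $8,000 range has been used: income = $172,700 + $8,000 × 5,352/6,690 = $179,100.

$179,100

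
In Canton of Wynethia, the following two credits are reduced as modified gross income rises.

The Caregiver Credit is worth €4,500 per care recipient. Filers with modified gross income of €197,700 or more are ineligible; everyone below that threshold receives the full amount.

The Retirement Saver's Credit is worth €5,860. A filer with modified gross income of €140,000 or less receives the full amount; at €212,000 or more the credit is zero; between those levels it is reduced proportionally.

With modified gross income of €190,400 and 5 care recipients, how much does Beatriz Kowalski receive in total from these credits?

€24,258

Caregiver Credit: base = 5 × €4,500 = €22,500. €190,400 is below the €197,700 cutoff, so the full €22,500 applies.
Retirement Saver's Credit: €190,400 is €50,400 into a €72,000 phase-out range, leaving 21,600/72,000 of the credit: €5,860 × 21,600/72,000 = €1,758.
Total: €22,500 + €1,758 = €24,258.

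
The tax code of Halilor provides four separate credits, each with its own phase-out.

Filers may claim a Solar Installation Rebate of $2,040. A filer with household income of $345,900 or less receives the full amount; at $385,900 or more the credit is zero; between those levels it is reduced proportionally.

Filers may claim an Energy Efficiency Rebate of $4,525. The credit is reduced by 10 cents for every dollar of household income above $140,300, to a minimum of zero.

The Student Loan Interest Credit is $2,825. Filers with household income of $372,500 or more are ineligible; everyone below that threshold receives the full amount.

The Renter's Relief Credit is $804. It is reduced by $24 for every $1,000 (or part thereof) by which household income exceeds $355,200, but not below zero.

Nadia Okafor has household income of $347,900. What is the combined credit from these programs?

Solar Installation Rebate: $347,900 is $2,000 into a $40,000 phase-out range, leaving 38,000/40,000 of the credit: $2,040 × 38,000/40,000 = $1,938.
Energy Efficiency Rebate: 10% of the $207,600 excess over $140,300 is $20,760 ≥ base, so the credit is $0.
Student Loan Interest Credit: $347,900 is below the $372,500 cutoff, so the full $2,825 applies.
Renter's Relief Credit: $347,900 is at or below the $355,200 threshold, so the full $804 applies.
Total: $1,938 + $0 + $2,825 + $804 = $5,567.

$5,567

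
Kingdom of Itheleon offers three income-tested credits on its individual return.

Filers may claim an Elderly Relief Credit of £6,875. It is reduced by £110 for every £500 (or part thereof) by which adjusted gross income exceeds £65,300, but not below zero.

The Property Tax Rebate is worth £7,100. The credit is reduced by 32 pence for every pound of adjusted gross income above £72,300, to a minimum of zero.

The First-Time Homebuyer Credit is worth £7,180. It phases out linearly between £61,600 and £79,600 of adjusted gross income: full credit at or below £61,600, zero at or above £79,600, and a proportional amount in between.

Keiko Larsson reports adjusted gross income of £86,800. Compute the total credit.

Elderly Relief Credit: income exceeds £65,300 by £21,500, which is 43 full-or-partial £500 increments; reduction = 43 × £110 = £4,730, leaving £2,145.
Property Tax Rebate: 32% of the £14,500 excess over £72,300 is £4,640; credit = £7,100 − £4,640 = £2,460.
First-Time Homebuyer Credit: £86,800 is at or above £79,600, so the credit is £0.
Total: £2,145 + £2,460 + £0 = £4,605.

£4,605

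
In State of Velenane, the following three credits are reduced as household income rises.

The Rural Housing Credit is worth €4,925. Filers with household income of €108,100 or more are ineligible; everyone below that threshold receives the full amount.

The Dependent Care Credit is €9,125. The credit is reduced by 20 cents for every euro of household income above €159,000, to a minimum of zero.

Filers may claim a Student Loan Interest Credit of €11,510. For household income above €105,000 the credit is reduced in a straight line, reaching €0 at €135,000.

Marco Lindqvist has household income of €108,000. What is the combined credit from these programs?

Rural Housing Credit: €108,000 is below the €108,100 cutoff, so the full €4,925 applies.
Dependent Care Credit: €108,000 is at or below the €159,000 threshold, so the full €9,125 applies.
Student Loan Interest Credit: €108,000 is €3,000 into a €30,000 phase-out range, leaving 27,000/30,000 of the credit: €11,510 × 27,000/30,000 = €10,359.
Total: €4,925 + €9,125 + €10,359 = €24,409.

€24,409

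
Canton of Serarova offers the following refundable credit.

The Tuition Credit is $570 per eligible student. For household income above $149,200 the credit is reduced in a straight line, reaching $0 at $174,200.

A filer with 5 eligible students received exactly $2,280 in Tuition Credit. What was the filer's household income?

Full credit = 5 × $570 = $2,850.
$2,280 is 2,280/2,850 of the full $2,850, so 570/2,850 of the $25,000 range has been used: income = $149,200 + $25,000 × 570/2,850 = $154,200.

$154,200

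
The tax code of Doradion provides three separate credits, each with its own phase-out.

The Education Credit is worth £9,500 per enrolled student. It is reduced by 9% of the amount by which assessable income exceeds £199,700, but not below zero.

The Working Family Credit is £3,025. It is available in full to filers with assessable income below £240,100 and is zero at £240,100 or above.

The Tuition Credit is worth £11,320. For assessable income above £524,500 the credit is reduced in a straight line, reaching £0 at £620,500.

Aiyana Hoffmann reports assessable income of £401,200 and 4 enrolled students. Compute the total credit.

Education Credit: base = 4 × £9,500 = £38,000. 9% of the £201,500 excess over £199,700 is £18,135; credit = £38,000 − £18,135 = £19,865.
Working Family Credit: £401,200 meets or exceeds the £240,100 cutoff, so the credit is £0.
Tuition Credit: £401,200 is at or below the £524,500 threshold, so the full £11,320 applies.
Total: £19,865 + £0 + £11,320 = £31,185.

£31,185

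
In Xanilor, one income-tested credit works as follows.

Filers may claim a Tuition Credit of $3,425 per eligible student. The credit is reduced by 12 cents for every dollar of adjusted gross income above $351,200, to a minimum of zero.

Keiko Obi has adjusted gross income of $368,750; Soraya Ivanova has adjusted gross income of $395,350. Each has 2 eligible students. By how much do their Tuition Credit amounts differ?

$3,192

Keiko ($368,750): Tuition Credit: base = 2 × $3,425 = $6,850. 12% of the $17,550 excess over $351,200 is $2,106; credit = $6,850 − $2,106 = $4,744.
Soraya ($395,350): Tuition Credit: base = 2 × $3,425 = $6,850. 12% of the $44,150 excess over $351,200 is $5,298; credit = $6,850 − $5,298 = $1,552.
Difference: |$4,744 − $1,552| = $3,192.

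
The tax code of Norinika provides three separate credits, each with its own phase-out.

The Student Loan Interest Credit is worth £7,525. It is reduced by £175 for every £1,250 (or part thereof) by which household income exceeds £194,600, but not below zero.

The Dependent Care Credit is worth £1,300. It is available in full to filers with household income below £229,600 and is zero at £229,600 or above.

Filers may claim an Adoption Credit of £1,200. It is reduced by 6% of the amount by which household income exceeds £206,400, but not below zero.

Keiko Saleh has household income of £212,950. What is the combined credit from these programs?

£7,007

Student Loan Interest Credit: income exceeds £194,600 by £18,350, which is 15 full-or-partial £1,250 increments; reduction = 15 × £175 = £2,625, leaving £4,900.
Dependent Care Credit: £212,950 is below the £229,600 cutoff, so the full £1,300 applies.
Adoption Credit: 6% of the £6,550 excess over £206,400 is £393; credit = £1,200 − £393 = £807.
Total: £4,900 + £1,300 + £807 = £7,007.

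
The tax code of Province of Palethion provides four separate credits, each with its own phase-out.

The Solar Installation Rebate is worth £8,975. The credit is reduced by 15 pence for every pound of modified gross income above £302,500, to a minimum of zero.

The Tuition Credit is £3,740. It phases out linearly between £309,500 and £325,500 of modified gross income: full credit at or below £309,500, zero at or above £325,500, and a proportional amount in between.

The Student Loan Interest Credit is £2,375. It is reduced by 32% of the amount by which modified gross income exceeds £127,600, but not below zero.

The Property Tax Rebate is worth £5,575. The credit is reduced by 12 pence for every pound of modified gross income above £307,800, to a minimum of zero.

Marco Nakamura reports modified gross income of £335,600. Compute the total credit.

£6,249

Solar Installation Rebate: 15% of the £33,100 excess over £302,500 is £4,965; credit = £8,975 − £4,965 = £4,010.
Tuition Credit: £335,600 is at or above £325,500, so the credit is £0.
Student Loan Interest Credit: 32% of the £208,000 excess over £127,600 is £66,560 ≥ base, so the credit is £0.
Property Tax Rebate: 12% of the £27,800 excess over £307,800 is £3,336; credit = £5,575 − £3,336 = £2,239.
Total: £4,010 + £0 + £0 + £2,239 = £6,249.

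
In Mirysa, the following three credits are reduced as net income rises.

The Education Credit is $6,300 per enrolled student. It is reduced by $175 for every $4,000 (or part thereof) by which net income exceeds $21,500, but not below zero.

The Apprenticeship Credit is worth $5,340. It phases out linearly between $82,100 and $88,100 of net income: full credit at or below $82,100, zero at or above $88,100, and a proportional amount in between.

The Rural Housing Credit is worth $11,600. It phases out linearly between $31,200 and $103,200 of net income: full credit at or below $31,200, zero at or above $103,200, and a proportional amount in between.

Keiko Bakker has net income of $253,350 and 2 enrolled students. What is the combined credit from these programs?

Education Credit: base = 2 × $6,300 = $12,600. income exceeds $21,500 by $231,850, which is 58 full-or-partial $4,000 increments; reduction = 58 × $175 = $10,150, leaving $2,450.
Apprenticeship Credit: $253,350 is at or above $88,100, so the credit is $0.
Rural Housing Credit: $253,350 is at or above $103,200, so the credit is $0.
Total: $2,450 + $0 + $0 = $2,450.

$2,450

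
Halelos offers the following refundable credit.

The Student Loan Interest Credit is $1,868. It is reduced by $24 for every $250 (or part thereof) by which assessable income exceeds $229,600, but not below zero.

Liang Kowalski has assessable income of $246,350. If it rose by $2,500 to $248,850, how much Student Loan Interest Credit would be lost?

At $246,350 — income exceeds $229,600 by $16,750, which is 67 full-or-partial $250 increments; reduction = 67 × $24 = $1,608, leaving $260.
At $248,850 — income exceeds $229,600 by $19,250, which is 77 full-or-partial $250 increments; reduction = 77 × $24 = $1,848, leaving $20.
Lost: $260 − $20 = $240.

$240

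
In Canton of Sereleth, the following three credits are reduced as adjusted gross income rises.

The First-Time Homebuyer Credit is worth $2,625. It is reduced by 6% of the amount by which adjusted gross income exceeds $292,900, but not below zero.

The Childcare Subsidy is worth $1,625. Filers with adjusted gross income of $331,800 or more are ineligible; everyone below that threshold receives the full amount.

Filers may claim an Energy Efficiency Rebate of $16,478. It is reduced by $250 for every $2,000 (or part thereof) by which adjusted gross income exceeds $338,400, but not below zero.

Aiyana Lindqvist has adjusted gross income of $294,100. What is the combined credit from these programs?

First-Time Homebuyer Credit: 6% of the $1,200 excess over $292,900 is $72; credit = $2,625 − $72 = $2,553.
Childcare Subsidy: $294,100 is below the $331,800 cutoff, so the full $1,625 applies.
Energy Efficiency Rebate: $294,100 is at or below the $338,400 threshold, so the full $16,478 applies.
Total: $2,553 + $1,625 + $16,478 = $20,656.

$20,656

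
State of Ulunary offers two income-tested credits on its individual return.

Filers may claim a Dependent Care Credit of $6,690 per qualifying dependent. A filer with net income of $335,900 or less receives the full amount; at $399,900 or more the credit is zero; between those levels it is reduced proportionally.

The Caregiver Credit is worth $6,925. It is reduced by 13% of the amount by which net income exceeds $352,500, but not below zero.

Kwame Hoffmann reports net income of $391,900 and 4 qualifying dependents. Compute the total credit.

Dependent Care Credit: base = 4 × $6,690 = $26,760. $391,900 is $56,000 into a $64,000 phase-out range, leaving 8,000/64,000 of the credit: $26,760 × 8,000/64,000 = $3,345.
Caregiver Credit: 13% of the $39,400 excess over $352,500 is $5,122; credit = $6,925 − $5,122 = $1,803.
Total: $3,345 + $1,803 = $5,148.

$5,148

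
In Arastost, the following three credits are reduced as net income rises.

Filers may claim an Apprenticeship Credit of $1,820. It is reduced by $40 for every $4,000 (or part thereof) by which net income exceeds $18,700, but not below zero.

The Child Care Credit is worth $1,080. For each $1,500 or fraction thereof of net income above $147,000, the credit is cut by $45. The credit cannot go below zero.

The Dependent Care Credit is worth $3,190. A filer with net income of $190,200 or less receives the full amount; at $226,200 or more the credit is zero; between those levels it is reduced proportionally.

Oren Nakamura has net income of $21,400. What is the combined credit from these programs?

Apprenticeship Credit: income exceeds $18,700 by $2,700, which is 1 full-or-partial $4,000 increment; reduction = 1 × $40 = $40, leaving $1,780.
Child Care Credit: $21,400 is at or below the $147,000 threshold, so the full $1,080 applies.
Dependent Care Credit: $21,400 is at or below the $190,200 threshold, so the full $3,190 applies.
Total: $1,780 + $1,080 + $3,190 = $6,050.

$6,050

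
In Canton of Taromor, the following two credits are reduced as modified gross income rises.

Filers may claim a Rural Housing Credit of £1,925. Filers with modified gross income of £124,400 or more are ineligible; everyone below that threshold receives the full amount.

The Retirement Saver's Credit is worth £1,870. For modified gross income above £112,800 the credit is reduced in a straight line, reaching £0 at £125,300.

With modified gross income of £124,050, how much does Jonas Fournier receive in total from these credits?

£2,112

Rural Housing Credit: £124,050 is below the £124,400 cutoff, so the full £1,925 applies.
Retirement Saver's Credit: £124,050 is £11,250 into a £12,500 phase-out range, leaving 1,250/12,500 of the credit: £1,870 × 1,250/12,500 = £187.
Total: £1,925 + £187 = £2,112.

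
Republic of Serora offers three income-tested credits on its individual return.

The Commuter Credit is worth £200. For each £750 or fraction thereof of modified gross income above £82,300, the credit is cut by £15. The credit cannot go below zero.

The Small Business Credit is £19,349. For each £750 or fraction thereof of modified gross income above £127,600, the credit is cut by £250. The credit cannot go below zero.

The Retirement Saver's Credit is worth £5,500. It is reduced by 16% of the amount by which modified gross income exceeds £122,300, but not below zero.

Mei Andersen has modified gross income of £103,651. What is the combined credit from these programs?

Commuter Credit: income exceeds £82,300 by £21,351 → 29 increments × £15 = £435 ≥ base, so the credit is £0.
Small Business Credit: £103,651 is at or below the £127,600 threshold, so the full £19,349 applies.
Retirement Saver's Credit: £103,651 is at or below the £122,300 threshold, so the full £5,500 applies.
Total: £0 + £19,349 + £5,500 = £24,849.

£24,849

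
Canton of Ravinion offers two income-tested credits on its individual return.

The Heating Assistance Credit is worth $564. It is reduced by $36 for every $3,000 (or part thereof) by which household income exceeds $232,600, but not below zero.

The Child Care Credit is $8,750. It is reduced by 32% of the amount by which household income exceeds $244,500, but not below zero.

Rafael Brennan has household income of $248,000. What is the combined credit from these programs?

Heating Assistance Credit: income exceeds $232,600 by $15,400, which is 6 full-or-partial $3,000 increments; reduction = 6 × $36 = $216, leaving $348.
Child Care Credit: 32% of the $3,500 excess over $244,500 is $1,120; credit = $8,750 − $1,120 = $7,630.
Total: $348 + $7,630 = $7,978.

$7,978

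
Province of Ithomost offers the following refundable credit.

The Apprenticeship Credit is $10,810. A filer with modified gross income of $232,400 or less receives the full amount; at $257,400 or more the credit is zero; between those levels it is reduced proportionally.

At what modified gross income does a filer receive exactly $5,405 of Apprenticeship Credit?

$5,405 is 5,405/10,810 of the full $10,810, so 5,405/10,810 of the $25,000 range has been used: income = $232,400 + $25,000 × 5,405/10,810 = $244,900.

$244,900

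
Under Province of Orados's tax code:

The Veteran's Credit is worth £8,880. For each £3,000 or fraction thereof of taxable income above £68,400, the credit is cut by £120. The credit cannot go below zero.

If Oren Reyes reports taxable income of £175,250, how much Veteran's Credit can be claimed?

Veteran's Credit: income exceeds £68,400 by £106,850, which is 36 full-or-partial £3,000 increments; reduction = 36 × £120 = £4,320, leaving £4,560.

£4,560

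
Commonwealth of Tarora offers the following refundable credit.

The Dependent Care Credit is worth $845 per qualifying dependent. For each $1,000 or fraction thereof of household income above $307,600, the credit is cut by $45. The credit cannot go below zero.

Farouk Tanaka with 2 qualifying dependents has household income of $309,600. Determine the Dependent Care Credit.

Dependent Care Credit: base = 2 × $845 = $1,690. income exceeds $307,600 by $2,000, which is 2 full-or-partial $1,000 increments; reduction = 2 × $45 = $90, leaving $1,600.

$1,600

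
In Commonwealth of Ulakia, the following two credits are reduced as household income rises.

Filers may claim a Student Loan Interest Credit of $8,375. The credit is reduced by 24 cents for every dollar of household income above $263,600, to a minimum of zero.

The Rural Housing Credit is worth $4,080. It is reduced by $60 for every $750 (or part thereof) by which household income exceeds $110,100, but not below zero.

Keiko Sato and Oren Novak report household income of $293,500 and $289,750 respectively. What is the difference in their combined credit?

Keiko ($293,500): Student Loan Interest Credit: 24% of the $29,900 excess over $263,600 is $7,176; credit = $8,375 − $7,176 = $1,199. Rural Housing Credit: income exceeds $110,100 by $183,400 → 245 increments × $60 = $14,700 ≥ base, so the credit is $0. total $1,199 + $0 = $1,199
Oren ($289,750): Student Loan Interest Credit: 24% of the $26,150 excess over $263,600 is $6,276; credit = $8,375 − $6,276 = $2,099. Rural Housing Credit: income exceeds $110,100 by $179,650 → 240 increments × $60 = $14,400 ≥ base, so the credit is $0. total $2,099 + $0 = $2,099
Difference: |$1,199 − $2,099| = $900.

$900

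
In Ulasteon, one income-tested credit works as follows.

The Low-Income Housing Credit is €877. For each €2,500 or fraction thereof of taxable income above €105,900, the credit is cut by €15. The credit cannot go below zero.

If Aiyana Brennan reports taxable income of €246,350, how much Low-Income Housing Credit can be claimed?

Low-Income Housing Credit: income exceeds €105,900 by €140,450, which is 57 full-or-partial €2,500 increments; reduction = 57 × €15 = €855, leaving €22.

€22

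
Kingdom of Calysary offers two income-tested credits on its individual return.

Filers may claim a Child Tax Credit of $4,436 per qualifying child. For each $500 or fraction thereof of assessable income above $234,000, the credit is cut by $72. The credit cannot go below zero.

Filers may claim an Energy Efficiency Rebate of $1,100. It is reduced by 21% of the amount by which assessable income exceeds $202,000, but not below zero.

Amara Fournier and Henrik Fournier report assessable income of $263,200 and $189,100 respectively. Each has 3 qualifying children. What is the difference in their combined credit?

Amara ($263,200): Child Tax Credit: base = 3 × $4,436 = $13,308. income exceeds $234,000 by $29,200, which is 59 full-or-partial $500 increments; reduction = 59 × $72 = $4,248, leaving $9,060. Energy Efficiency Rebate: 21% of the $61,200 excess over $202,000 is $12,852 ≥ base, so the credit is $0. total $9,060 + $0 = $9,060
Henrik ($189,100): Child Tax Credit: base = 3 × $4,436 = $13,308. $189,100 is at or below the $234,000 threshold, so the full $13,308 applies. Energy Efficiency Rebate: $189,100 is at or below the $202,000 threshold, so the full $1,100 applies. total $13,308 + $1,100 = $14,408
Difference: |$9,060 − $14,408| = $5,348.

$5,348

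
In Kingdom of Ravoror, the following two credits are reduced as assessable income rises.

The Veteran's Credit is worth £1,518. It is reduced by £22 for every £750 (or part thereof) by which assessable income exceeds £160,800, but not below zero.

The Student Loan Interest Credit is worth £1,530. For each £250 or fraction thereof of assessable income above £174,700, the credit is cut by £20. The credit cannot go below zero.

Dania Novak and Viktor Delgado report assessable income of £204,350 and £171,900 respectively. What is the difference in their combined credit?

£2,498

Dania (£204,350): Veteran's Credit: income exceeds £160,800 by £43,550, which is 59 full-or-partial £750 increments; reduction = 59 × £22 = £1,298, leaving £220. Student Loan Interest Credit: income exceeds £174,700 by £29,650 → 119 increments × £20 = £2,380 ≥ base, so the credit is £0. total £220 + £0 = £220
Viktor (£171,900): Veteran's Credit: income exceeds £160,800 by £11,100, which is 15 full-or-partial £750 increments; reduction = 15 × £22 = £330, leaving £1,188. Student Loan Interest Credit: £171,900 is at or below the £174,700 threshold, so the full £1,530 applies. total £1,188 + £1,530 = £2,718
Difference: |£220 − £2,718| = £2,498.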